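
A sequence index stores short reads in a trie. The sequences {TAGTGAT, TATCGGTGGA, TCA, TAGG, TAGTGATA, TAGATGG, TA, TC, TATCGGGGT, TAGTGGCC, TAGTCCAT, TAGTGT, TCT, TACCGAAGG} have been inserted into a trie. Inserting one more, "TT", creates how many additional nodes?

Walking "TT" from the root, the first 1 characters ("T") follow existing edges; "T" is the first miss.
Each of the 1 remaining characters creates one node.

1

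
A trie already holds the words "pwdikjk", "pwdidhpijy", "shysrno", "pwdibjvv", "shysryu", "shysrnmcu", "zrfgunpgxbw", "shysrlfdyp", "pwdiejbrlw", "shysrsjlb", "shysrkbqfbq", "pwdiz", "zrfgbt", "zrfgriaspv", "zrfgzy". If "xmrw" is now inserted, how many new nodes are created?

4

No existing word starts with "x", so every character of "xmrw" needs a new node.
4 − 0 = 4 new nodes.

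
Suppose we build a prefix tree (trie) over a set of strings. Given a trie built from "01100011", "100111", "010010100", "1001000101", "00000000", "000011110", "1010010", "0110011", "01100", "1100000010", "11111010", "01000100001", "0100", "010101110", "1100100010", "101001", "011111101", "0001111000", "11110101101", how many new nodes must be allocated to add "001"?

Walking "001" from the root, the first 2 characters ("00") follow existing edges; "1" is the first miss.
Each of the 1 remaining characters creates one node.

1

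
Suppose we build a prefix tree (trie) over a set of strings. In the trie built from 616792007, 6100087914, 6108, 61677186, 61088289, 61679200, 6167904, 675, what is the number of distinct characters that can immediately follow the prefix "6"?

2

Follow the path "6" to its node, then look at its outgoing edges.
Characters that immediately follow "6" among the stored strings: {1, 7}.
That node has 2 child edges.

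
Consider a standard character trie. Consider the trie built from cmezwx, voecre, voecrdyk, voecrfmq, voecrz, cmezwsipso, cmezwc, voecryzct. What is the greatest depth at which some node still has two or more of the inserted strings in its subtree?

5

Look for the deepest trie node that still has at least two words in its subtree.
"cmezwc" and "cmezwsipso" agree on "cmezw" (5 characters) before diverging; nothing deeper is shared.
Longest shared-prefix length: 5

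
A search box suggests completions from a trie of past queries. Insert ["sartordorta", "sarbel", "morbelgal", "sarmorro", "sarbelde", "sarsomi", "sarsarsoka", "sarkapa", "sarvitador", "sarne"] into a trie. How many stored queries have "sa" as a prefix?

9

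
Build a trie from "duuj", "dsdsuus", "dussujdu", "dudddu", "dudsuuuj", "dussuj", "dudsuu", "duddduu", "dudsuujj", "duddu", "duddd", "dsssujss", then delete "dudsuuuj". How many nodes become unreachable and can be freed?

2

A node on "dudsuuuj"'s path can go only if nothing else ends at it or branches off below it.
The suffix "uj" (2 nodes) is used only by "dudsuuuj"; the node for "dudsuu" still has the child "j", so pruning stops there.
Nodes removed: 2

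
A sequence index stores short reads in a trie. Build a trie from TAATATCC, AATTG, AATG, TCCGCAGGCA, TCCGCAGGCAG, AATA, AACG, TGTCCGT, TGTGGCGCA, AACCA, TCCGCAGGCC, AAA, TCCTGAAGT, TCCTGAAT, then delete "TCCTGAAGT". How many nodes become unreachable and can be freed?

2

After clearing the end-marker at "TCCTGAAGT", prune upward until reaching a node still needed by another word.
The suffix "GT" (2 nodes) is used only by "TCCTGAAGT"; the node for "TCCTGAA" still has the child "T", so pruning stops there.
Nodes removed: 2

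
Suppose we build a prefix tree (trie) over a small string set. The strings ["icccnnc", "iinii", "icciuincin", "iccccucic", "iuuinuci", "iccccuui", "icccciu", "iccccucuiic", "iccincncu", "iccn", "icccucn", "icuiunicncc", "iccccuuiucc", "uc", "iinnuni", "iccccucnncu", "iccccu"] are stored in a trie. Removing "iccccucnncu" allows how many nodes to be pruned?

After clearing the end-marker at "iccccucnncu", prune upward until reaching a node still needed by another word.
The suffix "nncu" (4 nodes) is used only by "iccccucnncu"; the node for "iccccuc" still has the child "i", so pruning stops there.
Nodes removed: 4

4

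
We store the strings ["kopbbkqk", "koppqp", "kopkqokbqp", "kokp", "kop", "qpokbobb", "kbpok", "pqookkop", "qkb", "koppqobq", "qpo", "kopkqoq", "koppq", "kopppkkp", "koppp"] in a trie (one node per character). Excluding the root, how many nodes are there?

50

Trace insertions, counting only characters that open a new branch:
  "kopbbkqk" → 8 new (k, o, p, b, b, k, q, k)
  "koppqp" → prefix "kop" already present; 3 new (p, q, p)
  "kopkqokbqp" → prefix "kop" already present; 7 new (k, q, o, k, b, q, p)
  "kokp" → prefix "ko" already present; 2 new (k, p)
  "kop" → prefix "kop" already present; 0 new (none)
  "qpokbobb" → 8 new (q, p, o, k, b, o, b, b)
  "kbpok" → prefix "k" already present; 4 new (b, p, o, k)
  "pqookkop" → 8 new (p, q, o, o, k, k, o, p)
  "qkb" → prefix "q" already present; 2 new (k, b)
  "koppqobq" → prefix "koppq" already present; 3 new (o, b, q)
  "qpo" → prefix "qpo" already present; 0 new (none)
  "kopkqoq" → prefix "kopkqo" already present; 1 new (q)
  "koppq" → prefix "koppq" already present; 0 new (none)
  "kopppkkp" → prefix "kopp" already present; 4 new (p, k, k, p)
  "koppp" → prefix "koppp" already present; 0 new (none)
Total nodes = 8 + 3 + 7 + 2 + 0 + 8 + 4 + 8 + 2 + 3 + 0 + 1 + 0 + 4 + 0 = 50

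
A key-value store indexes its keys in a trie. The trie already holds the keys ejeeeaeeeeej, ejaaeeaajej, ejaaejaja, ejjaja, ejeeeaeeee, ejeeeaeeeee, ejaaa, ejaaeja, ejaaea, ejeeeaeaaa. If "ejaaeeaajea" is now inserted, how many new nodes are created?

1

Walking "ejaaeeaajea" from the root, the first 10 characters ("ejaaeeaaje") follow existing edges; "a" is the first miss.
So 11 − 10 = 1 new nodes.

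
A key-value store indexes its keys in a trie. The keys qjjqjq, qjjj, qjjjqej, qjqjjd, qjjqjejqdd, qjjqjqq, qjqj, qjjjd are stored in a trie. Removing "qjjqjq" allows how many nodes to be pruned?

0

Walk "qjjqjq" from the leaf back toward the root, removing each node that no remaining word uses.
Every node on "qjjqjq" is still needed (e.g. by "qjjqjqq"), so nothing is freed.
Nodes removed: 0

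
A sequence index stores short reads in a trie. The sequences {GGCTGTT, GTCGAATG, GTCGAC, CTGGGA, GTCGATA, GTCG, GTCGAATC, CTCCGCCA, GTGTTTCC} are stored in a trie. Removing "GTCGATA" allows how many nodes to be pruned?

2

A node on "GTCGATA"'s path can go only if nothing else ends at it or branches off below it.
The suffix "TA" (2 nodes) is used only by "GTCGATA"; the node for "GTCGA" still has the child "A", so pruning stops there.
Nodes removed: 2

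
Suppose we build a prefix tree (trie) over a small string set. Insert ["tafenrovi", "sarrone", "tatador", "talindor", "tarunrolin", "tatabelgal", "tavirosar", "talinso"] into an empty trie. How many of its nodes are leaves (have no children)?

8

A leaf is a node with no children — equivalently, the end of a word that is not a proper prefix of any other stored word.
Those words: "sarrone", "tafenrovi", "talindor", "talinso", "tarunrolin", "tatabelgal", "tatador", "tavirosar"
Leaf count: 8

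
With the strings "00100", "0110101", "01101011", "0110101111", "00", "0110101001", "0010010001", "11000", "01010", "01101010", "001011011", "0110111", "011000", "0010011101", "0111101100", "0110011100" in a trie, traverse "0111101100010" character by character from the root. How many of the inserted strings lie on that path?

1

Traverse "0111101100010" character by character; count nodes along the way that are marked as word ends.
Prefixes of the query that are stored words: "0111101100"
Count: 1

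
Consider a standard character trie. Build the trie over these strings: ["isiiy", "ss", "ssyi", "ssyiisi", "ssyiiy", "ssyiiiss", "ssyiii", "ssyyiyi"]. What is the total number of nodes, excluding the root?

Count nodes per top-level branch (shared prefixes stored once):
  'i'-branch (isiiy): 5 nodes
  's'-branch (ss, ssyi, ssyiii, ssyiiiss, ssyiisi, ssyiiy, ssyyiyi): 15 nodes
Sum: 20

20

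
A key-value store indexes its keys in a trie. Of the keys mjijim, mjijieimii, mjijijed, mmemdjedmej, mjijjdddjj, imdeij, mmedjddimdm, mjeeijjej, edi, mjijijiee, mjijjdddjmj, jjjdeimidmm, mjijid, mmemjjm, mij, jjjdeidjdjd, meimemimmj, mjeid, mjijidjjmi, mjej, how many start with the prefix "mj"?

Traverse to the node for "mj", then collect every word in that subtree.
Words under "mj": mjeeijjej, mjeid, mjej, mjijid, mjijidjjmi, mjijieimii, mjijijed, mjijijiee, mjijim, mjijjdddjj, mjijjdddjmj
Count: 11

11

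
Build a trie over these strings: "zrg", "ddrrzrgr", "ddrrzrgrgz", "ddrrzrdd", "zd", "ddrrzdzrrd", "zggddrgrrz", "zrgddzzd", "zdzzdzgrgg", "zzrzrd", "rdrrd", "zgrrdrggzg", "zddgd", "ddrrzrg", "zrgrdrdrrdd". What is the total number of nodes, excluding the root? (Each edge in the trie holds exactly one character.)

Count nodes per top-level branch (shared prefixes stored once):
  'd'-branch (ddrrzdzrrd, ddrrzrdd, ddrrzrg, ddrrzrgr, ddrrzrgrgz): 17 nodes
  'r'-branch (rdrrd): 5 nodes
  'z'-branch (zd, zddgd, zdzzdzgrgg, zggddrgrrz, zgrrdrggzg, zrg, zrgddzzd, zrgrdrdrrdd, zzrzrd): 50 nodes
Sum: 72

72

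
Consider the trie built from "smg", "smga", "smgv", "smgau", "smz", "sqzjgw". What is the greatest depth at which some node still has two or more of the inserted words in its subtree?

Equivalently: take the maximum, over all pairs, of their longest common prefix length.
"smga" and "smgau" agree on "smga" (4 characters) before diverging; nothing deeper is shared.
Longest shared-prefix length: 4

4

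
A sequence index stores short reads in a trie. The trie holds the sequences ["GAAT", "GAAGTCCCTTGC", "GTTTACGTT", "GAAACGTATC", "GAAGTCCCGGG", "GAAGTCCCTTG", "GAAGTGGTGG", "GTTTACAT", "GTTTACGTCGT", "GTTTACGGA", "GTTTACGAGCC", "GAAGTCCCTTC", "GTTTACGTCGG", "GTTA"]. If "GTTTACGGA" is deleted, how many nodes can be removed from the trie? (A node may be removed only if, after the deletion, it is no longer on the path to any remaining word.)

A node on "GTTTACGGA"'s path can go only if nothing else ends at it or branches off below it.
The suffix "GA" (2 nodes) is used only by "GTTTACGGA"; the node for "GTTTACG" still has the child "T", so pruning stops there.
Nodes removed: 2

2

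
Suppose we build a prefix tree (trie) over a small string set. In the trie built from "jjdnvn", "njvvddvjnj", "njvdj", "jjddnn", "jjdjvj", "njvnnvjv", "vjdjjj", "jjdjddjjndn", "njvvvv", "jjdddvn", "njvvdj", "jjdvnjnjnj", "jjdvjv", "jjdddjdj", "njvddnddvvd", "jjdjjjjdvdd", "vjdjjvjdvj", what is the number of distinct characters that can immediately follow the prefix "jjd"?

The children of the "jjd" node are the distinct next characters among strings starting with "jjd".
Characters that immediately follow "jjd" among the stored strings: {d, j, n, v}.
That node has 4 child edges.

4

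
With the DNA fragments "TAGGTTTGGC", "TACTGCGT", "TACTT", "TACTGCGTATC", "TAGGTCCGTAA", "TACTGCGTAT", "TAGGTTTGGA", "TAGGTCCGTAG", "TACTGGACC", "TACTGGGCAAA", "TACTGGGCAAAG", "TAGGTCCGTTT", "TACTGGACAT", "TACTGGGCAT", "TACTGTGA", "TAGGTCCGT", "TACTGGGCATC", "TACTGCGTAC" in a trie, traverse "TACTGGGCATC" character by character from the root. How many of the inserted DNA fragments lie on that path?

Traverse "TACTGGGCATC" character by character; count nodes along the way that are marked as word ends.
Prefixes of the query that are stored words: "TACTGGGCAT", "TACTGGGCATC"
Count: 2

2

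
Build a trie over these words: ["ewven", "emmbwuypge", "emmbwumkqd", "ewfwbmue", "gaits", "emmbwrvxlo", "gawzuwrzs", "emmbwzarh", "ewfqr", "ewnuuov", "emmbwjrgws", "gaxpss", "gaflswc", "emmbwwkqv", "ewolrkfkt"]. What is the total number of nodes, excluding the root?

For each word, the new-node count is its length minus the longest prefix already in the trie:
  "ewven" → 5 new (e, w, v, e, n)
  "emmbwuypge" → prefix "e" already present; 9 new (m, m, b, w, u, y, p, g, e)
  "emmbwumkqd" → prefix "emmbwu" already present; 4 new (m, k, q, d)
  "ewfwbmue" → prefix "ew" already present; 6 new (f, w, b, m, u, e)
  "gaits" → 5 new (g, a, i, t, s)
  "emmbwrvxlo" → prefix "emmbw" already present; 5 new (r, v, x, l, o)
  "gawzuwrzs" → prefix "ga" already present; 7 new (w, z, u, w, r, z, s)
  "emmbwzarh" → prefix "emmbw" already present; 4 new (z, a, r, h)
  "ewfqr" → prefix "ewf" already present; 2 new (q, r)
  "ewnuuov" → prefix "ew" already present; 5 new (n, u, u, o, v)
  "emmbwjrgws" → prefix "emmbw" already present; 5 new (j, r, g, w, s)
  "gaxpss" → prefix "ga" already present; 4 new (x, p, s, s)
  "gaflswc" → prefix "ga" already present; 5 new (f, l, s, w, c)
  "emmbwwkqv" → prefix "emmbw" already present; 4 new (w, k, q, v)
  "ewolrkfkt" → prefix "ew" already present; 7 new (o, l, r, k, f, k, t)
Total nodes = 5 + 9 + 4 + 6 + 5 + 5 + 7 + 4 + 2 + 5 + 5 + 4 + 5 + 4 + 7 = 77

77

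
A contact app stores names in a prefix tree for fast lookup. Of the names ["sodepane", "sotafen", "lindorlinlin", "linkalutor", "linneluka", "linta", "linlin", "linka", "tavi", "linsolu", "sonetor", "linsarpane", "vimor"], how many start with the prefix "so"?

Filter for entries beginning with "so":
Matches: "sodepane", "sonetor", "sotafen"
Count: 3

3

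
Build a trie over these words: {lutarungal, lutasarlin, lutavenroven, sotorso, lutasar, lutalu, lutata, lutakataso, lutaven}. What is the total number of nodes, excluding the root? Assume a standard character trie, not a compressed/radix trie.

41

Count nodes per top-level branch (shared prefixes stored once):
  'l'-branch (lutakataso, lutalu, lutarungal, lutasar, lutasarlin, lutata, lutaven, lutavenroven): 34 nodes
  's'-branch (sotorso): 7 nodes
Sum: 41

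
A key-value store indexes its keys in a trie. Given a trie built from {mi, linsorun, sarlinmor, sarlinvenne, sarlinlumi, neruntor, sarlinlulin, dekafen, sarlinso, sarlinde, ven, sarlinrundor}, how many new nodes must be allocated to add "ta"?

Nothing in the trie begins with "t"; the whole of "ta" is new.
2 − 0 = 2 new nodes.

2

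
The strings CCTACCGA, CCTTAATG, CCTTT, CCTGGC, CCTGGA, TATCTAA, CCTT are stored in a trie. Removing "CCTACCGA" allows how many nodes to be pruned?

A node on "CCTACCGA"'s path can go only if nothing else ends at it or branches off below it.
The suffix "ACCGA" (5 nodes) is used only by "CCTACCGA"; the node for "CCT" still has the child "T", so pruning stops there.
Nodes removed: 5

5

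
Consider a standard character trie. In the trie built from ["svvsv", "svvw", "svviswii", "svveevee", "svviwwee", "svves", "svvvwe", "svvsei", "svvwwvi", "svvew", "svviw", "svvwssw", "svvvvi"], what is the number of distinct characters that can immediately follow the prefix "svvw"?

2

The children of the "svvw" node are the distinct next characters among strings starting with "svvw".
Characters that immediately follow "svvw" among the stored strings: {s, w}.
That node has 2 child edges.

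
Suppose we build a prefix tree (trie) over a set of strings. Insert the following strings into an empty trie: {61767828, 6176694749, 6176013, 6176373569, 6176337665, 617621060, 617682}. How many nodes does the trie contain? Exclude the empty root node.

35

Count nodes per top-level branch (shared prefixes stored once):
  '6'-branch (6176013, 617621060, 6176337665, 6176373569, 6176694749, 61767828, 617682): 35 nodes
Sum: 35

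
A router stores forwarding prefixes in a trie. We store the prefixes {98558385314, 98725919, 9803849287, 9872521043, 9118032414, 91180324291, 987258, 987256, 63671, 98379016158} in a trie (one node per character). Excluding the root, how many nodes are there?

Insert word by word; a character creates a node only if that edge doesn't already exist:
  "98558385314" → 11 new (9, 8, 5, 5, 8, 3, 8, 5, 3, 1, 4)
  "98725919" → prefix "98" already present; 6 new (7, 2, 5, 9, 1, 9)
  "9803849287" → prefix "98" already present; 8 new (0, 3, 8, 4, 9, 2, 8, 7)
  "9872521043" → prefix "98725" already present; 5 new (2, 1, 0, 4, 3)
  "9118032414" → prefix "9" already present; 9 new (1, 1, 8, 0, 3, 2, 4, 1, 4)
  "91180324291" → prefix "91180324" already present; 3 new (2, 9, 1)
  "987258" → prefix "98725" already present; 1 new (8)
  "987256" → prefix "98725" already present; 1 new (6)
  "63671" → 5 new (6, 3, 6, 7, 1)
  "98379016158" → prefix "98" already present; 9 new (3, 7, 9, 0, 1, 6, 1, 5, 8)
Total nodes = 11 + 6 + 8 + 5 + 9 + 3 + 1 + 1 + 5 + 9 = 58

58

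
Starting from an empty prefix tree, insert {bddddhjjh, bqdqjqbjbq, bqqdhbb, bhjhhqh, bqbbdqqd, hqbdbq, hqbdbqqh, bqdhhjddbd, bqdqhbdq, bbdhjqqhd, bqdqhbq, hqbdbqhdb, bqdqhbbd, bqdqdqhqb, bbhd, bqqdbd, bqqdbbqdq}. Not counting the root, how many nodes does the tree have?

Count nodes per top-level branch (shared prefixes stored once):
  'b'-branch (bbdhjqqhd, bbhd, bddddhjjh, bhjhhqh, bqbbdqqd, bqdhhjddbd, bqdqdqhqb, bqdqhbbd, bqdqhbdq, bqdqhbq, bqdqjqbjbq, bqqdbbqdq, bqqdbd, bqqdhbb): 70 nodes
  'h'-branch (hqbdbq, hqbdbqhdb, hqbdbqqh): 11 nodes
Sum: 81

81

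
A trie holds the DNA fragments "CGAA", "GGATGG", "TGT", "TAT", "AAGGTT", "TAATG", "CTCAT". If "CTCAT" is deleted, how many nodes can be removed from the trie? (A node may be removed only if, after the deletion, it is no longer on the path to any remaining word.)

4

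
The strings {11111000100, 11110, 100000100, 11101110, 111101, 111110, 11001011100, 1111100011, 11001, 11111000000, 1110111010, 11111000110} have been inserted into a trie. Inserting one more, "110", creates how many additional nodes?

0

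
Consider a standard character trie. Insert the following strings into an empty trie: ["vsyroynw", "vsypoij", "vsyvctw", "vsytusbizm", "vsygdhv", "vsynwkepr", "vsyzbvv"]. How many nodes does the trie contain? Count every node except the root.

37

For each word, the new-node count is its length minus the longest prefix already in the trie:
  "vsyroynw" → 8 new (v, s, y, r, o, y, n, w)
  "vsypoij" → prefix "vsy" already present; 4 new (p, o, i, j)
  "vsyvctw" → prefix "vsy" already present; 4 new (v, c, t, w)
  "vsytusbizm" → prefix "vsy" already present; 7 new (t, u, s, b, i, z, m)
  "vsygdhv" → prefix "vsy" already present; 4 new (g, d, h, v)
  "vsynwkepr" → prefix "vsy" already present; 6 new (n, w, k, e, p, r)
  "vsyzbvv" → prefix "vsy" already present; 4 new (z, b, v, v)
Total nodes = 8 + 4 + 4 + 7 + 4 + 6 + 4 = 37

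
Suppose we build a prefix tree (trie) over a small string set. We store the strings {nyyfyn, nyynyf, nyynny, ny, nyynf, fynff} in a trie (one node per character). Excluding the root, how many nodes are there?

Trace insertions, counting only characters that open a new branch:
  "nyyfyn" → 6 new (n, y, y, f, y, n)
  "nyynyf" → prefix "nyy" already present; 3 new (n, y, f)
  "nyynny" → prefix "nyyn" already present; 2 new (n, y)
  "ny" → prefix "ny" already present; 0 new (none)
  "nyynf" → prefix "nyyn" already present; 1 new (f)
  "fynff" → 5 new (f, y, n, f, f)
Total nodes = 6 + 3 + 2 + 0 + 1 + 5 = 17

17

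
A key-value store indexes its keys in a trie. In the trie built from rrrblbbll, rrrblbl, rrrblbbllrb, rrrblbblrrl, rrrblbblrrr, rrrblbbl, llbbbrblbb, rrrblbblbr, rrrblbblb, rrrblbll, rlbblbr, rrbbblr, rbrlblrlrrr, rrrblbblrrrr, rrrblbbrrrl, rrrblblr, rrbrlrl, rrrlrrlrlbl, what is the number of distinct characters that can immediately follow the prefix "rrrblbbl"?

3

The children of the "rrrblbbl" node are the distinct next characters among strings starting with "rrrblbbl".
Distinct next characters after "rrrblbbl": b, l, r.
That node has 3 child edges.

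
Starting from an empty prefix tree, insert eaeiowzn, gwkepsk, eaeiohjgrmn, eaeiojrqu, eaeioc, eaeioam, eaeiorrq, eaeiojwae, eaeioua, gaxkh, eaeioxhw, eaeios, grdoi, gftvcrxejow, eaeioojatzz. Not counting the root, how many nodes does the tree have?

64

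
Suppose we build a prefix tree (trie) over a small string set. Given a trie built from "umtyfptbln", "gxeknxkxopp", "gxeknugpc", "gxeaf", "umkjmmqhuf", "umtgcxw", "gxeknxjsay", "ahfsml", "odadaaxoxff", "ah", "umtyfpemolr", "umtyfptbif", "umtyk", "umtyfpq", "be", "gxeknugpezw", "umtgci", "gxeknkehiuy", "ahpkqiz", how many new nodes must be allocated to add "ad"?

1

The longest prefix of "ad" already in the trie is "a" (length 1).
New nodes needed: |"ad"| − 1 = 2 − 1 = 1.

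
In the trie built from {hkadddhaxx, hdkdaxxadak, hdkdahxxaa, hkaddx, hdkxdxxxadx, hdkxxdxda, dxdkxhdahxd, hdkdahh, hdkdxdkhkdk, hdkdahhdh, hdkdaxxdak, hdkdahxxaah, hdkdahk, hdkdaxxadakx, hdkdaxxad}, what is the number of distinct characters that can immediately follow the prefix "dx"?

Follow the path "dx" to its node, then look at its outgoing edges.
Distinct next characters after "dx": d.
That node has 1 child edge.

1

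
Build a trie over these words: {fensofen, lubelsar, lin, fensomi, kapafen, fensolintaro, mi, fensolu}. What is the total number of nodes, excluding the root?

37

Insert word by word; a character creates a node only if that edge doesn't already exist:
  "fensofen" → 8 new (f, e, n, s, o, f, e, n)
  "lubelsar" → 8 new (l, u, b, e, l, s, a, r)
  "lin" → prefix "l" already present; 2 new (i, n)
  "fensomi" → prefix "fenso" already present; 2 new (m, i)
  "kapafen" → 7 new (k, a, p, a, f, e, n)
  "fensolintaro" → prefix "fenso" already present; 7 new (l, i, n, t, a, r, o)
  "mi" → 2 new (m, i)
  "fensolu" → prefix "fensol" already present; 1 new (u)
Total nodes = 8 + 8 + 2 + 2 + 7 + 7 + 2 + 1 = 37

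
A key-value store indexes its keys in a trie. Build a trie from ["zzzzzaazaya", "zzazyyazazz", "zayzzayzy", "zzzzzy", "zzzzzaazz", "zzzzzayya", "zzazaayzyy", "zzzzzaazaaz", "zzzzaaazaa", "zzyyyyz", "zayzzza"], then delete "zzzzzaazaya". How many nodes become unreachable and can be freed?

2

A node on "zzzzzaazaya"'s path can go only if nothing else ends at it or branches off below it.
The suffix "ya" (2 nodes) is used only by "zzzzzaazaya"; the node for "zzzzzaaza" still has the child "a", so pruning stops there.
Nodes removed: 2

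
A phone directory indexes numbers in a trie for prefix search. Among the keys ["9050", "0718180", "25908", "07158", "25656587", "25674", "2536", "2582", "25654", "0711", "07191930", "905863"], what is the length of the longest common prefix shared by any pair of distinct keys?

Equivalently: take the maximum, over all pairs, of their longest common prefix length.
"25654" and "25656587" agree on "2565" (4 characters) before diverging; nothing deeper is shared.
Longest shared-prefix length: 4

4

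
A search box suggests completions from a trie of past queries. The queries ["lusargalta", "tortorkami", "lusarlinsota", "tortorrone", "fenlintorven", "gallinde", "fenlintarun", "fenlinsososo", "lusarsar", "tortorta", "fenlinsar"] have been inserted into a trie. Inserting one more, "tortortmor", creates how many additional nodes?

Walking "tortortmor" from the root, the first 7 characters ("tortort") follow existing edges; "m" is the first miss.
New nodes needed: |"tortortmor"| − 7 = 10 − 7 = 3.

3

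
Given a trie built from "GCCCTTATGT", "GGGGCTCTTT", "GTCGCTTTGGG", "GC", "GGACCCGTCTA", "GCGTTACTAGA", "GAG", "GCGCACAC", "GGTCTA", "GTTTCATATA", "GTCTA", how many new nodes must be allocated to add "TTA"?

3

No existing word starts with "T", so every character of "TTA" needs a new node.
3 − 0 = 3 new nodes.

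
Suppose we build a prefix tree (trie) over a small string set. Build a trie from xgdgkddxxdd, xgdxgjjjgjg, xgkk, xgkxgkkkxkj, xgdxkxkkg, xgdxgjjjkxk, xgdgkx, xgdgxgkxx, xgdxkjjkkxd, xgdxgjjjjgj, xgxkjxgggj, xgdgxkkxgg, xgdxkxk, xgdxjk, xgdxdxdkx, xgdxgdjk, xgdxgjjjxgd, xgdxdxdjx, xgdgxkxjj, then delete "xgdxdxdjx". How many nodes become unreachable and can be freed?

After clearing the end-marker at "xgdxdxdjx", prune upward until reaching a node still needed by another word.
The suffix "jx" (2 nodes) is used only by "xgdxdxdjx"; the node for "xgdxdxd" still has the child "k", so pruning stops there.
Nodes removed: 2

2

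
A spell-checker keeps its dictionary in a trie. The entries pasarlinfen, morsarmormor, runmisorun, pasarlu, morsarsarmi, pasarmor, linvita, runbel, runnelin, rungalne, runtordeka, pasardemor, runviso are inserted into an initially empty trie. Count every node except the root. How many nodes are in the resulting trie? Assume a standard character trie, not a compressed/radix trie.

78

Trace insertions, counting only characters that open a new branch:
  "pasarlinfen" → 11 new (p, a, s, a, r, l, i, n, f, e, n)
  "morsarmormor" → 12 new (m, o, r, s, a, r, m, o, r, m, o, r)
  "runmisorun" → 10 new (r, u, n, m, i, s, o, r, u, n)
  "pasarlu" → prefix "pasarl" already present; 1 new (u)
  "morsarsarmi" → prefix "morsar" already present; 5 new (s, a, r, m, i)
  "pasarmor" → prefix "pasar" already present; 3 new (m, o, r)
  "linvita" → 7 new (l, i, n, v, i, t, a)
  "runbel" → prefix "run" already present; 3 new (b, e, l)
  "runnelin" → prefix "run" already present; 5 new (n, e, l, i, n)
  "rungalne" → prefix "run" already present; 5 new (g, a, l, n, e)
  "runtordeka" → prefix "run" already present; 7 new (t, o, r, d, e, k, a)
  "pasardemor" → prefix "pasar" already present; 5 new (d, e, m, o, r)
  "runviso" → prefix "run" already present; 4 new (v, i, s, o)
Total nodes = 11 + 12 + 10 + 1 + 5 + 3 + 7 + 3 + 5 + 5 + 7 + 5 + 4 = 78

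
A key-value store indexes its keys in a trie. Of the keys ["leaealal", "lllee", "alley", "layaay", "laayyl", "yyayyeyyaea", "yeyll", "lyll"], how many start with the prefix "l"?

5

Traverse to the node for "l", then collect every word in that subtree.
Words under "l": laayyl, layaay, leaealal, lllee, lyll
Count: 5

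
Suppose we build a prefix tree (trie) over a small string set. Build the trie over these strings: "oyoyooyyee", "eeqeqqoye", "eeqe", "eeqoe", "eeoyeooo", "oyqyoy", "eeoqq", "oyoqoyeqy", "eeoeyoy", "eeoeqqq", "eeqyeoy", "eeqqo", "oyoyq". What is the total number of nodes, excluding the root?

Count nodes per top-level branch (shared prefixes stored once):
  'e'-branch (eeoeqqq, eeoeyoy, eeoqq, eeoyeooo, eeqe, eeqeqqoye, eeqoe, eeqqo, eeqyeoy): 32 nodes
  'o'-branch (oyoqoyeqy, oyoyooyyee, oyoyq, oyqyoy): 21 nodes
Sum: 53

53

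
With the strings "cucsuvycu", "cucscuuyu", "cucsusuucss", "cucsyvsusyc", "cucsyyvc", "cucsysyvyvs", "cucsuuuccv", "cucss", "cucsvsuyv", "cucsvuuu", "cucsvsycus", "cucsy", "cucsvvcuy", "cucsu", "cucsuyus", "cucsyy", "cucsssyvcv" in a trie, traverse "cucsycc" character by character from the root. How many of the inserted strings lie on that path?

1

Traverse "cucsycc" character by character; count nodes along the way that are marked as word ends.
Prefixes of the query that are stored words: "cucsy"
Count: 1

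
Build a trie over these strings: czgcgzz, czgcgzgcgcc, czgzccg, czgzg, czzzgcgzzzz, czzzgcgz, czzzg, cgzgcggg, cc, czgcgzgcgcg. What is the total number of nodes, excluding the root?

Count nodes per top-level branch (shared prefixes stored once):
  'c'-branch (cc, cgzgcggg, czgcgzgcgcc, czgcgzgcgcg, czgcgzz, czgzccg, czgzg, czzzg, czzzgcgz, czzzgcgzzzz): 35 nodes
Sum: 35

35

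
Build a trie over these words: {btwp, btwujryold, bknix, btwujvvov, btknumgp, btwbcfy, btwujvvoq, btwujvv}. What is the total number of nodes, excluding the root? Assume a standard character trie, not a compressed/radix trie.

For each word, the new-node count is its length minus the longest prefix already in the trie:
  "btwp" → 4 new (b, t, w, p)
  "btwujryold" → prefix "btw" already present; 7 new (u, j, r, y, o, l, d)
  "bknix" → prefix "b" already present; 4 new (k, n, i, x)
  "btwujvvov" → prefix "btwuj" already present; 4 new (v, v, o, v)
  "btknumgp" → prefix "bt" already present; 6 new (k, n, u, m, g, p)
  "btwbcfy" → prefix "btw" already present; 4 new (b, c, f, y)
  "btwujvvoq" → prefix "btwujvvo" already present; 1 new (q)
  "btwujvv" → prefix "btwujvv" already present; 0 new (none)
Total nodes = 4 + 7 + 4 + 4 + 6 + 4 + 1 + 0 = 30

30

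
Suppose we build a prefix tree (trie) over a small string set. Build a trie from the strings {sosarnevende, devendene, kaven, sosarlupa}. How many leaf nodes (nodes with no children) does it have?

4

Leaves are exactly the stored words that no other stored word extends.
Those words: "devendene", "kaven", "sosarlupa", "sosarnevende"
Leaf count: 4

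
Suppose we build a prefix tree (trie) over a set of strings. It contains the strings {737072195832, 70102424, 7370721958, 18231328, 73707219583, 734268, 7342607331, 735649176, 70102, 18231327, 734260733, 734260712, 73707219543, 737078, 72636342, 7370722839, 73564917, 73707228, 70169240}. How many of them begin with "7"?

Filter for entries beginning with "7":
Matches: "70102", "70102424", "70169240", "72636342", "734260712", "734260733", "7342607331", "734268", "73564917", "735649176", "73707219543", "7370721958", "73707219583", "737072195832", "73707228", "7370722839", "737078"
Count: 17

17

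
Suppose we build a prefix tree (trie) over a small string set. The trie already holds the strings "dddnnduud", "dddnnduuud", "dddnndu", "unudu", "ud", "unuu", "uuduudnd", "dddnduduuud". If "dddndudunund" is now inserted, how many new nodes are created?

The longest prefix of "dddndudunund" already in the trie is "dddndudu" (length 8).
Each of the 4 remaining characters creates one node.

4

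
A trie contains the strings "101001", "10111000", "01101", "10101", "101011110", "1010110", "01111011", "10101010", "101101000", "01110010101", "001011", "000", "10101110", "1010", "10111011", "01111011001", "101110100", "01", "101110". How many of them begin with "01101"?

1

Walk to "01101"; the words in its subtree are exactly those with that prefix.
Matches: "01101"
Count: 1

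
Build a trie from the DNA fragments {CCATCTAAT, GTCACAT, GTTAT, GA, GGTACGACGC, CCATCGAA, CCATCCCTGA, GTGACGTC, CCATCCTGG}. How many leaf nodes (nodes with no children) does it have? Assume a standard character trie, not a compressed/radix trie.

9

Leaves are exactly the stored words that no other stored word extends.
Those words: "CCATCCCTGA", "CCATCCTGG", "CCATCGAA", "CCATCTAAT", "GA", "GGTACGACGC", "GTCACAT", "GTGACGTC", "GTTAT"
Leaf count: 9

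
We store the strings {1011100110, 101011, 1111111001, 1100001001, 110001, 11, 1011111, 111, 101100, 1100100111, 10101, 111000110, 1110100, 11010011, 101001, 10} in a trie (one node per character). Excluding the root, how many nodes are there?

57

For each word, the new-node count is its length minus the longest prefix already in the trie:
  "1011100110" → 10 new (1, 0, 1, 1, 1, 0, 0, 1, 1, 0)
  "101011" → prefix "101" already present; 3 new (0, 1, 1)
  "1111111001" → prefix "1" already present; 9 new (1, 1, 1, 1, 1, 1, 0, 0, 1)
  "1100001001" → prefix "11" already present; 8 new (0, 0, 0, 0, 1, 0, 0, 1)
  "110001" → prefix "11000" already present; 1 new (1)
  "11" → prefix "11" already present; 0 new (none)
  "1011111" → prefix "10111" already present; 2 new (1, 1)
  "111" → prefix "111" already present; 0 new (none)
  "101100" → prefix "1011" already present; 2 new (0, 0)
  "1100100111" → prefix "1100" already present; 6 new (1, 0, 0, 1, 1, 1)
  "10101" → prefix "10101" already present; 0 new (none)
  "111000110" → prefix "111" already present; 6 new (0, 0, 0, 1, 1, 0)
  "1110100" → prefix "1110" already present; 3 new (1, 0, 0)
  "11010011" → prefix "110" already present; 5 new (1, 0, 0, 1, 1)
  "101001" → prefix "1010" already present; 2 new (0, 1)
  "10" → prefix "10" already present; 0 new (none)
Total nodes = 10 + 3 + 9 + 8 + 1 + 0 + 2 + 0 + 2 + 6 + 0 + 6 + 3 + 5 + 2 + 0 = 57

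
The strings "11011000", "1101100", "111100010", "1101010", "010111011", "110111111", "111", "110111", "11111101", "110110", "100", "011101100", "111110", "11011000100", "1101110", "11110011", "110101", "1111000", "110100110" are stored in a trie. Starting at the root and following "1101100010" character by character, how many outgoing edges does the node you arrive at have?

Walk "1101100010" from the root, arriving at one node.
Characters that immediately follow "1101100010" among the stored strings: {0}.
That node has 1 child edge.

1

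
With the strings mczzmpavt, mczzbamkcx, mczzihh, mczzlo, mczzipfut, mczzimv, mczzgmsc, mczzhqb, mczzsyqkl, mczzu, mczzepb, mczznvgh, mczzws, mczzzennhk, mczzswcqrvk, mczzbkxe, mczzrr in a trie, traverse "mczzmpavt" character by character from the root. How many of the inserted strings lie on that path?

Check each prefix of "mczzmpavt" against the stored set — each match is an end-marker on the path.
Prefixes of the query that are stored words: "mczzmpavt"
Count: 1

1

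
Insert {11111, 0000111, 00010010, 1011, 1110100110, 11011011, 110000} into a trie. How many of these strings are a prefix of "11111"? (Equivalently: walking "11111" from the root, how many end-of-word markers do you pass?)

1

Traverse "11111" character by character; count nodes along the way that are marked as word ends.
Prefixes of the query that are stored words: "11111"
Count: 1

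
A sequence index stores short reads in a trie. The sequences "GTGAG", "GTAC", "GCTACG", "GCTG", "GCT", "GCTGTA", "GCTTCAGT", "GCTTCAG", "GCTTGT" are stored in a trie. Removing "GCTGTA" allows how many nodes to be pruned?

2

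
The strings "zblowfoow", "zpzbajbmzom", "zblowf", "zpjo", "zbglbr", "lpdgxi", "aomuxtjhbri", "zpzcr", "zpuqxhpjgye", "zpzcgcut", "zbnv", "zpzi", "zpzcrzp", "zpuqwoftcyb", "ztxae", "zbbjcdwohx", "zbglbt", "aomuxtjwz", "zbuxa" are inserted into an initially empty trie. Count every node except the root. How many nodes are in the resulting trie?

Trace insertions, counting only characters that open a new branch:
  "zblowfoow" → 9 new (z, b, l, o, w, f, o, o, w)
  "zpzbajbmzom" → prefix "z" already present; 10 new (p, z, b, a, j, b, m, z, o, m)
  "zblowf" → prefix "zblowf" already present; 0 new (none)
  "zpjo" → prefix "zp" already present; 2 new (j, o)
  "zbglbr" → prefix "zb" already present; 4 new (g, l, b, r)
  "lpdgxi" → 6 new (l, p, d, g, x, i)
  "aomuxtjhbri" → 11 new (a, o, m, u, x, t, j, h, b, r, i)
  "zpzcr" → prefix "zpz" already present; 2 new (c, r)
  "zpuqxhpjgye" → prefix "zp" already present; 9 new (u, q, x, h, p, j, g, y, e)
  "zpzcgcut" → prefix "zpzc" already present; 4 new (g, c, u, t)
  "zbnv" → prefix "zb" already present; 2 new (n, v)
  "zpzi" → prefix "zpz" already present; 1 new (i)
  "zpzcrzp" → prefix "zpzcr" already present; 2 new (z, p)
  "zpuqwoftcyb" → prefix "zpuq" already present; 7 new (w, o, f, t, c, y, b)
  "ztxae" → prefix "z" already present; 4 new (t, x, a, e)
  "zbbjcdwohx" → prefix "zb" already present; 8 new (b, j, c, d, w, o, h, x)
  "zbglbt" → prefix "zbglb" already present; 1 new (t)
  "aomuxtjwz" → prefix "aomuxtj" already present; 2 new (w, z)
  "zbuxa" → prefix "zb" already present; 3 new (u, x, a)
Total nodes = 9 + 10 + 0 + 2 + 4 + 6 + 11 + 2 + 9 + 4 + 2 + 1 + 2 + 7 + 4 + 8 + 1 + 2 + 3 = 87

87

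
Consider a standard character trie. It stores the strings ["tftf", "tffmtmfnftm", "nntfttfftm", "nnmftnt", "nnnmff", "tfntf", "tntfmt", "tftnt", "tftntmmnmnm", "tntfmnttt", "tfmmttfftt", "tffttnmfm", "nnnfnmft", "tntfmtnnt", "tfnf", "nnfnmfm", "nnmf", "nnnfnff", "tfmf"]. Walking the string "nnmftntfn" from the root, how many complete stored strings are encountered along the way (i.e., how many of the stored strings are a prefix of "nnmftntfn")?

Walk "nnmftntfn" from the root; an end-of-word marker is hit whenever a stored word is a prefix of "nnmftntfn".
Prefixes of the query that are stored words: "nnmf", "nnmftnt"
Count: 2

2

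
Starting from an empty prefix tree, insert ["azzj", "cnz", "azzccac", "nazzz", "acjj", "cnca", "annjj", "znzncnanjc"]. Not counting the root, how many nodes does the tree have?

Count nodes per top-level branch (shared prefixes stored once):
  'a'-branch (acjj, annjj, azzccac, azzj): 15 nodes
  'c'-branch (cnca, cnz): 5 nodes
  'n'-branch (nazzz): 5 nodes
  'z'-branch (znzncnanjc): 10 nodes
Sum: 35

35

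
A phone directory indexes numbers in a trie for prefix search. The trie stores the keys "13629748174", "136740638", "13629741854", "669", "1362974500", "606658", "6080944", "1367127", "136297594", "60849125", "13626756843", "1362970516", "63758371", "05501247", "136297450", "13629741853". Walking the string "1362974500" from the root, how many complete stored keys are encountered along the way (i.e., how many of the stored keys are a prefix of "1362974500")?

2

Walk "1362974500" from the root; an end-of-word marker is hit whenever a stored word is a prefix of "1362974500".
Prefixes of the query that are stored words: "136297450", "1362974500"
Count: 2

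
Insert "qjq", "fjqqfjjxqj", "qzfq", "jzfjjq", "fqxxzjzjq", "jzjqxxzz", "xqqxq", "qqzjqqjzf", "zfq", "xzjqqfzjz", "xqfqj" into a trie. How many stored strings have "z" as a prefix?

1

Filter for entries beginning with "z":
Words under "z": zfq
Count: 1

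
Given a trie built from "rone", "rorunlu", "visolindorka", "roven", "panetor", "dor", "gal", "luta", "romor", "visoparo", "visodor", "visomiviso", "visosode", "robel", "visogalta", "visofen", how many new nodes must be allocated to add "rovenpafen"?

5

Walking "rovenpafen" from the root, the first 5 characters ("roven") follow existing edges; "p" is the first miss.
New nodes needed: |"rovenpafen"| − 5 = 10 − 5 = 5.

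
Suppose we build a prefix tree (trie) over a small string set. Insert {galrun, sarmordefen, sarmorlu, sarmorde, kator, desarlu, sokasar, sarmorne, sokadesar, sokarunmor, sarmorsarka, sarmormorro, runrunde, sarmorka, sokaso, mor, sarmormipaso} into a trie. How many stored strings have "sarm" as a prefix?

8

Traverse to the node for "sarm", then collect every word in that subtree.
Words under "sarm": sarmorde, sarmordefen, sarmorka, sarmorlu, sarmormipaso, sarmormorro, sarmorne, sarmorsarka
Count: 8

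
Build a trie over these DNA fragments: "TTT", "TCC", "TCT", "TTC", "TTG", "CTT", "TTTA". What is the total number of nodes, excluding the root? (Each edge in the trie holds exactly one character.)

12

Count nodes per top-level branch (shared prefixes stored once):
  'C'-branch (CTT): 3 nodes
  'T'-branch (TCC, TCT, TTC, TTG, TTT, TTTA): 9 nodes
Sum: 12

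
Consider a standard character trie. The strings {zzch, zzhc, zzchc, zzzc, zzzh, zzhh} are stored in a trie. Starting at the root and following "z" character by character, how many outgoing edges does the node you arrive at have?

1

Follow the path "z" to its node, then look at its outgoing edges.
Characters that immediately follow "z" among the stored strings: {z}.
That node has 1 child edge.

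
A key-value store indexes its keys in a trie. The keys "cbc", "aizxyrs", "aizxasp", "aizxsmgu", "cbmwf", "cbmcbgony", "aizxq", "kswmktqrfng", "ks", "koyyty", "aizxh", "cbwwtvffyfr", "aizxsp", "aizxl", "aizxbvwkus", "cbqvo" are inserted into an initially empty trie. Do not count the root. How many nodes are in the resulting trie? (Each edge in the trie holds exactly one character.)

64

For each word, the new-node count is its length minus the longest prefix already in the trie:
  "cbc" → 3 new (c, b, c)
  "aizxyrs" → 7 new (a, i, z, x, y, r, s)
  "aizxasp" → prefix "aizx" already present; 3 new (a, s, p)
  "aizxsmgu" → prefix "aizx" already present; 4 new (s, m, g, u)
  "cbmwf" → prefix "cb" already present; 3 new (m, w, f)
  "cbmcbgony" → prefix "cbm" already present; 6 new (c, b, g, o, n, y)
  "aizxq" → prefix "aizx" already present; 1 new (q)
  "kswmktqrfng" → 11 new (k, s, w, m, k, t, q, r, f, n, g)
  "ks" → prefix "ks" already present; 0 new (none)
  "koyyty" → prefix "k" already present; 5 new (o, y, y, t, y)
  "aizxh" → prefix "aizx" already present; 1 new (h)
  "cbwwtvffyfr" → prefix "cb" already present; 9 new (w, w, t, v, f, f, y, f, r)
  "aizxsp" → prefix "aizxs" already present; 1 new (p)
  "aizxl" → prefix "aizx" already present; 1 new (l)
  "aizxbvwkus" → prefix "aizx" already present; 6 new (b, v, w, k, u, s)
  "cbqvo" → prefix "cb" already present; 3 new (q, v, o)
Total nodes = 3 + 7 + 3 + 4 + 3 + 6 + 1 + 11 + 0 + 5 + 1 + 9 + 1 + 1 + 6 + 3 = 64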